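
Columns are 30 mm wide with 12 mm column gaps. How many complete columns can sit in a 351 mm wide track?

8 columns

k columns need k·30 + (k−1)·12 = k·42 − 12.
k·42 − 12 ≤ 351 → k ≤ 363 / 42 ≈ 8.64, so k = 8.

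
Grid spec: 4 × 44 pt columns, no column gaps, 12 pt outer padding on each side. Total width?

Total width: 2·12 + 4·44 = 200 pt.

200 pt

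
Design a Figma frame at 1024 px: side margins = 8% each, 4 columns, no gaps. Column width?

1024 × (1 − 2·8%) = 1024 × 84% = 860.16 px for the columns.
860.16 / 4 = 215.04 px per column.

215.04 px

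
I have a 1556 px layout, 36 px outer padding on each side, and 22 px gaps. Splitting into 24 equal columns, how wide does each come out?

40.75 px

Take off 72 px of margins, leaving 1484 px.
1484 − 23·22 = 978; ÷24 gives c = 40.75 px.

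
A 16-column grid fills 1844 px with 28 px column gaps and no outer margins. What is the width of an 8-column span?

908 px

1844 − 15·28 = 1424; ÷16 gives c = 89 px.
8 columns plus 7 column gaps: 712 + 196 = 908 px.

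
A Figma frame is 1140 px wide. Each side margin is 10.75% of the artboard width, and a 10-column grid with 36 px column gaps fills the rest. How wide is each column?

57.09 px

Margins: 10.75% × 1140 = 122.55 px each, so content = 1140 − 245.1 = 894.9 px.
10c + 9·36 = 894.9 → 10c = 570.9 → c = 57.09 px.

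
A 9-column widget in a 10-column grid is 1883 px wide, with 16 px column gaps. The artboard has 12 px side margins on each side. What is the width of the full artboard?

Subtracting 8 column gaps of 16 leaves 1755 for 9 columns, so c = 195 px.
Total width: 2·12 + 10·195 + 9·16 = 2118 px.

2118 px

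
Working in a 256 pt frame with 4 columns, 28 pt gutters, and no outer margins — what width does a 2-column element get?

256 − 3·28 = 172; ÷4 gives c = 43 pt.
2-column span = 2·43 + 1·28 = 114 pt.

114 pt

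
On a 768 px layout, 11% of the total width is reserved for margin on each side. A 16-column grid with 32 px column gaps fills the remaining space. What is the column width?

7.44 px

Each margin = 11% of 768 = 84.48 px; content = 768 − 2·84.48 = 599.04 px.
16c + 15·32 = 599.04 → 16c = 119.04 → c = 7.44 px.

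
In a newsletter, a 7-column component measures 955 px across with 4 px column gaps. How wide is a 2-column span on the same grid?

7 columns + 6 column gaps: 7c + 6·4 = 955.
7c = 955 − 24 = 931, so c = 133 px.
Span of 2: 2·133 + 1·4 = 266 + 4 = 270 px.

270 px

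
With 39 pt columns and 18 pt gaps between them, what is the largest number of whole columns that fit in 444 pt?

8 columns

Each extra column adds 39 + 18 = 57 pt.
(444 + 18) / 57 = 8.11, so 8 columns fit.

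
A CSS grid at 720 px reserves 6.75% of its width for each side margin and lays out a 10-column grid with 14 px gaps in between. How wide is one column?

Margins: 6.75% × 720 = 48.6 px each, so content = 720 − 97.2 = 622.8 px.
10 columns + 9 gaps: 10c + 9·14 = 622.8.
10c = 622.8 − 126 = 496.8, so c = 49.68 px.

49.68 px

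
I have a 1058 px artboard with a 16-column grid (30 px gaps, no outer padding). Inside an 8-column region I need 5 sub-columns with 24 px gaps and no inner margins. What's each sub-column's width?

83.6 px

Subtracting 15 gaps of 30 leaves 608 for 16 columns, so c = 38 px.
8-column span = 8·38 + 7·30 = 514 px.
5 columns + 4 gaps: 5d + 4·24 = 514.
5d = 514 − 96 = 418, so d = 83.6 px.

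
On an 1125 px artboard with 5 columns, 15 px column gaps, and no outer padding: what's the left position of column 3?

5 columns + 4 column gaps: 5c + 4·15 = 1125.
5c = 1125 − 60 = 1065, so c = 213 px.
No margin, so column 3 starts at 2·(column + gutter) = 2·228 = 456 px.

456 px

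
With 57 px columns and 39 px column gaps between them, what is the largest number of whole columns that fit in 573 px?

6 columns

Each extra column adds 57 + 39 = 96 px.
(573 + 39) / 96 = 6.38, so 6 columns fit.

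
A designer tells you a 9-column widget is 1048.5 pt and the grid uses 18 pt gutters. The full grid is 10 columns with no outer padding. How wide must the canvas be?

1167 pt

9c + 8·18 = 1048.5 → 9c = 904.5 → c = 100.5 pt.
Total width: 10·100.5 + 9·18 = 1167 pt.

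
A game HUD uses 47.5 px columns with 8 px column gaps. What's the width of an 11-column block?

602.5 px

11-column span = 11·47.5 + 10·8 = 602.5 px.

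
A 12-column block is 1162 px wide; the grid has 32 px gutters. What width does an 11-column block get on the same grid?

1062.5 px

Subtracting 11 gutters of 32 leaves 810 for 12 columns, so c = 67.5 px.
11 columns plus 10 gutters: 742.5 + 320 = 1062.5 px.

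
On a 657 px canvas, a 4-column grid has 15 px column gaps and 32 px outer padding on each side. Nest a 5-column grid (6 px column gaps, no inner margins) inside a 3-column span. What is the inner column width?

Take off 64 px of margins, leaving 593 px.
4c + 3·15 = 593 → 4c = 548 → c = 137 px.
Span of 3: 3·137 + 2·15 = 411 + 30 = 441 px.
Subtracting 4 column gaps of 6 leaves 417 for 5 columns, so d = 83.4 px.

83.4 px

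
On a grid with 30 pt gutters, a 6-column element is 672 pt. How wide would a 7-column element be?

789 pt

6 columns + 5 gutters: 6c + 5·30 = 672.
6c = 672 − 150 = 522, so c = 87 pt.
7 columns plus 6 gutters: 609 + 180 = 789 pt.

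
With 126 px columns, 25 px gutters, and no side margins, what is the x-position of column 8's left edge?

Before column 8: 7 columns + 7 gutters.
Offset = 7·(126 + 25) = 7·151 = 1057 px.

1057 px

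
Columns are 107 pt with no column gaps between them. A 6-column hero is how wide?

With no column gaps, 6 columns span 6·107 = 642 pt.

642 pt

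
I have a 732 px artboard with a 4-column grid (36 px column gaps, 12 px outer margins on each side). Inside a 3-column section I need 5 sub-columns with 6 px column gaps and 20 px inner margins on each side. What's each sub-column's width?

91.6 px

Outer content = 732 − 2·12 = 708 px.
Subtracting 3 column gaps of 36 leaves 600 for 4 columns, so c = 150 px.
3 columns plus 2 column gaps: 450 + 72 = 522 px.
Inner content = 522 − 2·20 = 482 px.
482 − 4·6 = 458; ÷5 gives d = 91.6 px.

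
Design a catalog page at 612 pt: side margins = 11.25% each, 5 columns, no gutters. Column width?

612 × (1 − 2·11.25%) = 612 × 77.5% = 474.3 pt for the columns.
474.3 / 5 = 94.86 pt per column.

94.86 pt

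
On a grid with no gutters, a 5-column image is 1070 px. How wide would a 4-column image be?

1070 / 5 = 214 px per column.
With no gutters, 4 columns span 4·214 = 856 px.

856 px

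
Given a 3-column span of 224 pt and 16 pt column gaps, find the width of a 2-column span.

224 − 2·16 = 192; ÷3 gives c = 64 pt.
Span of 2: 2·64 + 1·16 = 128 + 16 = 144 pt.

144 pt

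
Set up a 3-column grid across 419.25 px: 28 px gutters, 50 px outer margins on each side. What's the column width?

Content width = 419.25 − 2·50 = 319.25 px.
Subtracting 2 gutters of 28 leaves 263.25 for 3 columns, so c = 87.75 px.

87.75 px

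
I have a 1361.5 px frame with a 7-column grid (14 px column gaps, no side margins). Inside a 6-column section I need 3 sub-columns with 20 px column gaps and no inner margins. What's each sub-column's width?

375 px

1361.5 − 6·14 = 1277.5; ÷7 gives c = 182.5 px.
Span of 6: 6·182.5 + 5·14 = 1095 + 70 = 1165 px.
Subtracting 2 column gaps of 20 leaves 1125 for 3 columns, so d = 375 px.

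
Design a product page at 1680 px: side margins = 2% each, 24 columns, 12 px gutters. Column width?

55.7 px

1680 × (1 − 2·2%) = 1680 × 96% = 1612.8 px for the columns.
1612.8 − 23·12 = 1336.8; ÷24 gives c = 55.7 px.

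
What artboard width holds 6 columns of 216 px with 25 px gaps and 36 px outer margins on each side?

Total width: 2·36 + 6·216 + 5·25 = 1493 px.

1493 px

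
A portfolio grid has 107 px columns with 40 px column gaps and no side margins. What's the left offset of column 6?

Before column 6: 5 columns + 5 column gaps.
Offset = 5·(107 + 40) = 5·147 = 735 px.

735 px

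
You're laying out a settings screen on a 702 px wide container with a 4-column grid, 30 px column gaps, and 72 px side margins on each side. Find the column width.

Content width = 702 − 2·72 = 558 px.
4c + 3·30 = 558 → 4c = 468 → c = 117 px.

117 px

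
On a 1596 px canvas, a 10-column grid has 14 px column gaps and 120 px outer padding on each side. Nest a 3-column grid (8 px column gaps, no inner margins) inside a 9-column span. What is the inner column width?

Inside the margins: 1596 − 240 = 1356 px.
Subtracting 9 column gaps of 14 leaves 1230 for 10 columns, so c = 123 px.
9 columns plus 8 column gaps: 1107 + 112 = 1219 px.
Subtracting 2 column gaps of 8 leaves 1203 for 3 columns, so d = 401 px.

401 px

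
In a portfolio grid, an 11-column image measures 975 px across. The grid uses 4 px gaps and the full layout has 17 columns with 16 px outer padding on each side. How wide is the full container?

1541 px

11c + 10·4 = 975 → 11c = 935 → c = 85 px.
Total width: 2·16 + 17·85 + 16·4 = 1541 px.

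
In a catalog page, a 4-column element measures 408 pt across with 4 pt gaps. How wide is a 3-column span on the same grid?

305 pt

Subtracting 3 gaps of 4 leaves 396 for 4 columns, so c = 99 pt.
3 columns plus 2 gaps: 297 + 8 = 305 pt.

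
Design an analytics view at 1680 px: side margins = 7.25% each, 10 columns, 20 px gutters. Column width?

125.64 px

1680 × (1 − 2·7.25%) = 1680 × 85.5% = 1436.4 px for the columns.
Subtracting 9 gutters of 20 leaves 1256.4 for 10 columns, so c = 125.64 px.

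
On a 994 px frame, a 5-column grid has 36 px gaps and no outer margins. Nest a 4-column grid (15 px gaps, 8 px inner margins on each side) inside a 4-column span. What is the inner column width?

Subtracting 4 gaps of 36 leaves 850 for 5 columns, so c = 170 px.
4 columns plus 3 gaps: 680 + 108 = 788 px.
Inner content = 788 − 2·8 = 772 px.
772 − 3·15 = 727; ÷4 gives d = 181.75 px.

181.75 px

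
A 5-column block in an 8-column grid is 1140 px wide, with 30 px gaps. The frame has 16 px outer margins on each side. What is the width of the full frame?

5 columns + 4 gaps: 5c + 4·30 = 1140.
5c = 1140 − 120 = 1020, so c = 204 px.
Total width: 2·16 + 8·204 + 7·30 = 1874 px.

1874 px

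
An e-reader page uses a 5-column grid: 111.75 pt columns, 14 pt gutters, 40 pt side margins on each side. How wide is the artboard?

694.75 pt

Adding margins, columns and gutters: 80 + 558.75 + 56 = 694.75 pt.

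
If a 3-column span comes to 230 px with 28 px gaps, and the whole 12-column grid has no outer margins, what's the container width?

Subtracting 2 gaps of 28 leaves 174 for 3 columns, so c = 58 px.
Container = 12·58 + 11·28 = 696 + 308 = 1004 px.

1004 px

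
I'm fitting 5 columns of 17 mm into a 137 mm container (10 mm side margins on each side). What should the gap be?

8 mm

Subtract both margins: 137 − 2·10 = 117 mm.
5·17 + 4g = 117 → 4g = 32 → g = 8 mm.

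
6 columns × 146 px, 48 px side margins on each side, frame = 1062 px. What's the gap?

Content width = 1062 − 2·48 = 966 px.
Columns use 876 px, leaving 90 px across 5 gaps = 18 px each.

18 px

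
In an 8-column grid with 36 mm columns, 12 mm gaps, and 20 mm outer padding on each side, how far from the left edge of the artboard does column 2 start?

68 mm

Before column 2: the margin + 1 column + 1 gap.
Offset = 20 + 1·(36 + 12) = 20 + 48 = 68 mm.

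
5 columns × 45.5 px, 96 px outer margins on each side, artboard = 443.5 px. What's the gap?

6 px

Content width = 443.5 − 2·96 = 251.5 px.
5·45.5 + 4g = 251.5 → 4g = 24 → g = 6 px.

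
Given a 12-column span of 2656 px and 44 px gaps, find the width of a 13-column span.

2881 px

12 columns + 11 gaps: 12c + 11·44 = 2656.
12c = 2656 − 484 = 2172, so c = 181 px.
13 columns plus 12 gaps: 2353 + 528 = 2881 px.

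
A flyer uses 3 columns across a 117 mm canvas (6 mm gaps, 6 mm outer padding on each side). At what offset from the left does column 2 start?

Take off 12 mm of margins, leaving 105 mm.
3c + 2·6 = 105 → 3c = 93 → c = 31 mm.
Before column 2: the margin + 1 column + 1 gap.
Offset = 6 + 1·(31 + 6) = 6 + 37 = 43 mm.

43 mm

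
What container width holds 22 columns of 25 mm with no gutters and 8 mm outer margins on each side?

Total width: 2·8 + 22·25 = 566 mm.

566 mm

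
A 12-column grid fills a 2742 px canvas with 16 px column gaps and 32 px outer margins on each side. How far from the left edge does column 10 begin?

Content = 2742 − 2·32 = 2678 px.
12 columns + 11 column gaps: 12c + 11·16 = 2678.
12c = 2678 − 176 = 2502, so c = 208.5 px.
Column 10 starts at margin + 9·(column + gutter) = 32 + 9·224.5 = 2052.5 px.

2052.5 px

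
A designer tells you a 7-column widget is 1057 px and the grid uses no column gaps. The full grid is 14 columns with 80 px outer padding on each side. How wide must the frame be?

2274 px

1057 / 7 = 151 px per column.
Summing: 160 + 2114 = 2274 px.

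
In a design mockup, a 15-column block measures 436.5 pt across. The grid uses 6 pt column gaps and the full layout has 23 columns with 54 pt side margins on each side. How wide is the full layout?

780.5 pt

15 columns + 14 column gaps: 15c + 14·6 = 436.5.
15c = 436.5 − 84 = 352.5, so c = 23.5 pt.
Adding margins, columns and gutters: 108 + 540.5 + 132 = 780.5 pt.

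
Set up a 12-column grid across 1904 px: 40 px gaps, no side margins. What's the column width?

12c + 11·40 = 1904 → 12c = 1464 → c = 122 px.

122 px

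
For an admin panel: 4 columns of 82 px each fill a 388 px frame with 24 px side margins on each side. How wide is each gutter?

4 px

Subtract both margins: 388 − 2·24 = 340 px.
4·82 + 3g = 340 → 3g = 12 → g = 4 px.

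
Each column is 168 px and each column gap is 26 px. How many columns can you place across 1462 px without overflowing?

k columns need k·168 + (k−1)·26 = k·194 − 26.
k·194 − 26 ≤ 1462 → k ≤ 1488 / 194 ≈ 7.67, so k = 7.

7 columns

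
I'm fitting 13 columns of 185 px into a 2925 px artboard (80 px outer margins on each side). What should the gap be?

Inside the margins: 2925 − 160 = 2765 px.
13 columns take 13·185 = 2405 px; remaining 360 splits into 12 gaps.
g = 360 / 12 = 30 px.

30 px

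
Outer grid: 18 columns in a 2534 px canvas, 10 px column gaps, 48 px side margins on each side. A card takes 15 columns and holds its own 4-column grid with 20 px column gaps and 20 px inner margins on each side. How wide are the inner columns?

482.5 px

Subtract both margins: 2534 − 2·48 = 2438 px.
18c + 17·10 = 2438 → 18c = 2268 → c = 126 px.
15-column span = 15·126 + 14·10 = 2030 px.
Inner content = 2030 − 2·20 = 1990 px.
4 columns + 3 column gaps: 4d + 3·20 = 1990.
4d = 1990 − 60 = 1930, so d = 482.5 px.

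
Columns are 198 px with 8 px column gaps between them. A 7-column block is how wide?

1434 px

7-column span = 7·198 + 6·8 = 1434 px.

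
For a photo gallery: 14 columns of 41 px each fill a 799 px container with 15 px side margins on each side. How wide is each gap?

Take off 30 px of margins, leaving 769 px.
14 columns take 14·41 = 574 px; remaining 195 splits into 13 gaps.
g = 195 / 13 = 15 px.

15 px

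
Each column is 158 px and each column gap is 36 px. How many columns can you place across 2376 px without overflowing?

12 columns

Each extra column adds 158 + 36 = 194 px.
(2376 + 36) / 194 = 12.43, so 12 columns fit.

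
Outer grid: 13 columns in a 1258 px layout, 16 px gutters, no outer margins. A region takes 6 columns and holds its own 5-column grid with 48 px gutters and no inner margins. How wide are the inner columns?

1258 − 12·16 = 1066; ÷13 gives c = 82 px.
Span of 6: 6·82 + 5·16 = 492 + 80 = 572 px.
572 − 4·48 = 380; ÷5 gives d = 76 px.

76 px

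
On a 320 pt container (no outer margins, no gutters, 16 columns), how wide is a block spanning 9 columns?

16c = 320 → c = 20 pt.
With no gutters, 9 columns span 9·20 = 180 pt.

180 pt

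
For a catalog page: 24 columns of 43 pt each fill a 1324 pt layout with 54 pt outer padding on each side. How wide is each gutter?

Inside the margins: 1324 − 108 = 1216 pt.
24·43 + 23g = 1216 → 23g = 184 → g = 8 pt.

8 pt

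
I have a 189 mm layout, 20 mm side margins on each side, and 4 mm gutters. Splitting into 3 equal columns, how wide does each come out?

Inside the margins: 189 − 40 = 149 mm.
Subtracting 2 gutters of 4 leaves 141 for 3 columns, so c = 47 mm.

47 mm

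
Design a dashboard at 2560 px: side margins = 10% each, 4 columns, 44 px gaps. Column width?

479 px

Each margin = 10% of 2560 = 256 px; content = 2560 − 2·256 = 2048 px.
4 columns + 3 gaps: 4c + 3·44 = 2048.
4c = 2048 − 132 = 1916, so c = 479 px.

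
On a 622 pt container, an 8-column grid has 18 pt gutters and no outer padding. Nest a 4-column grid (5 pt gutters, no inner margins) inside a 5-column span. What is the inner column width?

8 columns + 7 gutters: 8c + 7·18 = 622.
8c = 622 − 126 = 496, so c = 62 pt.
5 columns plus 4 gutters: 310 + 72 = 382 pt.
4d + 3·5 = 382 → 4d = 367 → d = 91.75 pt.

91.75 pt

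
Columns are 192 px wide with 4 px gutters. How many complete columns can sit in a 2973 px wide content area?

Each extra column adds 192 + 4 = 196 px.
(2973 + 4) / 196 = 15.19, so 15 columns fit.

15 columns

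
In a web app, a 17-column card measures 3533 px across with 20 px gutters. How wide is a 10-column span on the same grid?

17 columns + 16 gutters: 17c + 16·20 = 3533.
17c = 3533 − 320 = 3213, so c = 189 px.
10-column span = 10·189 + 9·20 = 2070 px.

2070 px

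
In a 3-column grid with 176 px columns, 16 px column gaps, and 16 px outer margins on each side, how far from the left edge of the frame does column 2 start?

Before column 2: the margin + 1 column + 1 column gap.
Offset = 16 + 1·(176 + 16) = 16 + 192 = 208 px.

208 px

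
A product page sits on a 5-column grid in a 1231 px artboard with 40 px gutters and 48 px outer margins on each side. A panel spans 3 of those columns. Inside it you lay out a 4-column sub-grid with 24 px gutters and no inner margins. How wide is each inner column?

148.25 px

Outer content = 1231 − 2·48 = 1135 px.
1135 − 4·40 = 975; ÷5 gives c = 195 px.
3 columns plus 2 gutters: 585 + 80 = 665 px.
4 columns + 3 gutters: 4d + 3·24 = 665.
4d = 665 − 72 = 593, so d = 148.25 px.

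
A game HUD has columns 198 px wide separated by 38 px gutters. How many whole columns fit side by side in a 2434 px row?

10 columns

k columns need k·198 + (k−1)·38 = k·236 − 38.
k·236 − 38 ≤ 2434 → k ≤ 2472 / 236 ≈ 10.47, so k = 10.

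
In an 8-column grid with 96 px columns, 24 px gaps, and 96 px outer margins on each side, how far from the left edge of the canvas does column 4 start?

456 px

Each column+gutter stride is 120 px; 3 of them past the 96 px margin is 96 + 360 = 456 px.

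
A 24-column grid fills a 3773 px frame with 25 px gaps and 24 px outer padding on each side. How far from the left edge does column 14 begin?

2055.25 px

Take off 48 px of margins, leaving 3725 px.
24 columns + 23 gaps: 24c + 23·25 = 3725.
24c = 3725 − 575 = 3150, so c = 131.25 px.
Column 14 starts at margin + 13·(column + gutter) = 24 + 13·156.25 = 2055.25 px.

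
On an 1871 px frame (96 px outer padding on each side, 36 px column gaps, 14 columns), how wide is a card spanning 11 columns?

Take off 192 px of margins, leaving 1679 px.
Subtracting 13 column gaps of 36 leaves 1211 for 14 columns, so c = 86.5 px.
Span of 11: 11·86.5 + 10·36 = 951.5 + 360 = 1311.5 px.

1311.5 px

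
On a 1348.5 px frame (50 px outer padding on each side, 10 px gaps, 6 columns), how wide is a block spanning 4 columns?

829 px

Inside the margins: 1348.5 − 100 = 1248.5 px.
6c + 5·10 = 1248.5 → 6c = 1198.5 → c = 199.75 px.
Span of 4: 4·199.75 + 3·10 = 799 + 30 = 829 px.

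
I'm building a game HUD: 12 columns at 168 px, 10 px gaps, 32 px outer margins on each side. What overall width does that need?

2190 px

Adding margins, columns and gutters: 64 + 2016 + 110 = 2190 px.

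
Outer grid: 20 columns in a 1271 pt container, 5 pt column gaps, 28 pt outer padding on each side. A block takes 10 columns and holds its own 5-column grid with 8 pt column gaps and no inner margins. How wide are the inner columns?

114.6 pt

Outer content = 1271 − 2·28 = 1215 pt.
1215 − 19·5 = 1120; ÷20 gives c = 56 pt.
10-column span = 10·56 + 9·5 = 605 pt.
5d + 4·8 = 605 → 5d = 573 → d = 114.6 pt.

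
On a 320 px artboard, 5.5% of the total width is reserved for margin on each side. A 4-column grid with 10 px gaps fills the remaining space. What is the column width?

63.7 px

Margins: 5.5% × 320 = 17.6 px each, so content = 320 − 35.2 = 284.8 px.
4 columns + 3 gaps: 4c + 3·10 = 284.8.
4c = 284.8 − 30 = 254.8, so c = 63.7 px.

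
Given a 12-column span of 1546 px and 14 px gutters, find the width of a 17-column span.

1546 − 11·14 = 1392; ÷12 gives c = 116 px.
17 columns plus 16 gutters: 1972 + 224 = 2196 px.

2196 px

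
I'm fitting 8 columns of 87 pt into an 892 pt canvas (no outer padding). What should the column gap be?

28 pt

Columns use 696 pt, leaving 196 pt across 7 column gaps = 28 pt each.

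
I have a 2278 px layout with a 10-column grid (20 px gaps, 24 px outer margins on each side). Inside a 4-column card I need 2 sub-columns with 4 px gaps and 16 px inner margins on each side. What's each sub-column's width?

Subtract both margins: 2278 − 2·24 = 2230 px.
2230 − 9·20 = 2050; ÷10 gives c = 205 px.
4 columns plus 3 gaps: 820 + 60 = 880 px.
Inner content = 880 − 2·16 = 848 px.
2 columns + 1 gap: 2d + 1·4 = 848.
2d = 848 − 4 = 844, so d = 422 px.

422 px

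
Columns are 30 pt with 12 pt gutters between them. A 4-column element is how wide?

4 columns plus 3 gutters: 120 + 36 = 156 pt.

156 pt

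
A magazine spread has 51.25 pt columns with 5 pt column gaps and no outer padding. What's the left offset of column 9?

450 pt

No margin, so column 9 starts at 8·(column + gutter) = 8·56.25 = 450 pt.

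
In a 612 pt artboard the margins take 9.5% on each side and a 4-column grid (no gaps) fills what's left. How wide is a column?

Margins: 9.5% × 612 = 58.14 pt each, so content = 612 − 116.28 = 495.72 pt.
With no gaps, each column is 495.72/4 = 123.93 pt.

123.93 pt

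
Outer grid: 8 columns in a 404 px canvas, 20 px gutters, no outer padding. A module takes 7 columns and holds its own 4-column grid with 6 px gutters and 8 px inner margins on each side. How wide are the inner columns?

8c + 7·20 = 404 → 8c = 264 → c = 33 px.
7 columns plus 6 gutters: 231 + 120 = 351 px.
Inner content = 351 − 2·8 = 335 px.
4 columns + 3 gutters: 4d + 3·6 = 335.
4d = 335 − 18 = 317, so d = 79.25 px.

79.25 px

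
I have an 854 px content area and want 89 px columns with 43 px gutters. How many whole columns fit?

Each extra column adds 89 + 43 = 132 px.
(854 + 43) / 132 = 6.80, so 6 columns fit.

6 columns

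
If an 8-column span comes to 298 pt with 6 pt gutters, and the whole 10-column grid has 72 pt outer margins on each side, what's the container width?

518 pt

Subtracting 7 gutters of 6 leaves 256 for 8 columns, so c = 32 pt.
Total width: 2·72 + 10·32 + 9·6 = 518 pt.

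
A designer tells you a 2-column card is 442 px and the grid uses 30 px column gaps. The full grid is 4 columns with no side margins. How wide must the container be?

914 px

442 − 1·30 = 412; ÷2 gives c = 206 px.
Container = 4·206 + 3·30 = 824 + 90 = 914 px.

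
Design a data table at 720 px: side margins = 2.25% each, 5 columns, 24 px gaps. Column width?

118.32 px

Each margin = 2.25% of 720 = 16.2 px; content = 720 − 2·16.2 = 687.6 px.
5c + 4·24 = 687.6 → 5c = 591.6 → c = 118.32 px.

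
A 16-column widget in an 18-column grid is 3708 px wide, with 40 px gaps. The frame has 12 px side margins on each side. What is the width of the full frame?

4200.5 px

3708 − 15·40 = 3108; ÷16 gives c = 194.25 px.
Frame = 2·12 + 18·194.25 + 17·40 = 24 + 3496.5 + 680 = 4200.5 px.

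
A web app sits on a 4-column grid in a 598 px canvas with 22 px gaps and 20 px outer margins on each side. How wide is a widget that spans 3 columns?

413 px

Content width = 598 − 2·20 = 558 px.
Subtracting 3 gaps of 22 leaves 492 for 4 columns, so c = 123 px.
3 columns plus 2 gaps: 369 + 44 = 413 px.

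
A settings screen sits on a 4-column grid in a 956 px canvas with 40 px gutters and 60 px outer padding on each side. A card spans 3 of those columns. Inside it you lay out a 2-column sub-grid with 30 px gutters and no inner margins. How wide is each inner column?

Outer content = 956 − 2·60 = 836 px.
836 − 3·40 = 716; ÷4 gives c = 179 px.
Span of 3: 3·179 + 2·40 = 537 + 80 = 617 px.
2 columns + 1 gutter: 2d + 1·30 = 617.
2d = 617 − 30 = 587, so d = 293.5 px.

293.5 px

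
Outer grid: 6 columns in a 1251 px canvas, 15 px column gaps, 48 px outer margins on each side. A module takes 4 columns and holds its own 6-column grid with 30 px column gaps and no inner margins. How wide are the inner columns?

Outer content = 1251 − 2·48 = 1155 px.
Subtracting 5 column gaps of 15 leaves 1080 for 6 columns, so c = 180 px.
4-column span = 4·180 + 3·15 = 765 px.
765 − 5·30 = 615; ÷6 gives d = 102.5 px.

102.5 px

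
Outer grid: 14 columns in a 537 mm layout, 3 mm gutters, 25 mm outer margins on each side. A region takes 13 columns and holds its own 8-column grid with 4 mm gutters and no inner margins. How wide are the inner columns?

53 mm

Subtract both margins: 537 − 2·25 = 487 mm.
Subtracting 13 gutters of 3 leaves 448 for 14 columns, so c = 32 mm.
13 columns plus 12 gutters: 416 + 36 = 452 mm.
8 columns + 7 gutters: 8d + 7·4 = 452.
8d = 452 − 28 = 424, so d = 53 mm.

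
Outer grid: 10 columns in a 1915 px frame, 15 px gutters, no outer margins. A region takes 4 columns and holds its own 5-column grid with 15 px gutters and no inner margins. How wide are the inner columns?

139.4 px

10 columns + 9 gutters: 10c + 9·15 = 1915.
10c = 1915 − 135 = 1780, so c = 178 px.
Span of 4: 4·178 + 3·15 = 712 + 45 = 757 px.
5d + 4·15 = 757 → 5d = 697 → d = 139.4 px.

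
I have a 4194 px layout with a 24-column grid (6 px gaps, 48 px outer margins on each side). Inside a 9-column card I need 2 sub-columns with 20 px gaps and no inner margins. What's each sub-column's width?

Outer content = 4194 − 2·48 = 4098 px.
24c + 23·6 = 4098 → 24c = 3960 → c = 165 px.
9 columns plus 8 gaps: 1485 + 48 = 1533 px.
1533 − 1·20 = 1513; ÷2 gives d = 756.5 px.

756.5 px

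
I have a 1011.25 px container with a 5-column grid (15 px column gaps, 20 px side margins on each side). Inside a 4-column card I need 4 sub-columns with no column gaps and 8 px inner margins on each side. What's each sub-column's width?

Inside the margins: 1011.25 − 40 = 971.25 px.
971.25 − 4·15 = 911.25; ÷5 gives c = 182.25 px.
4-column span = 4·182.25 + 3·15 = 774 px.
Inner content = 774 − 2·8 = 758 px.
4d = 758 → d = 189.5 px.

189.5 px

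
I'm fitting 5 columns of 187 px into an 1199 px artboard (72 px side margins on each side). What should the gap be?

30 px

Content width = 1199 − 2·72 = 1055 px.
5·187 + 4g = 1055 → 4g = 120 → g = 30 px.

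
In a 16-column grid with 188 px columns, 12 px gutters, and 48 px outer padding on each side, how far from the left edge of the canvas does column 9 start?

Each column+gutter stride is 200 px; 8 of them past the 48 px margin is 48 + 1600 = 1648 px.

1648 px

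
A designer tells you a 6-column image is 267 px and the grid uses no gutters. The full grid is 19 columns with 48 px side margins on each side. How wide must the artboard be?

267 / 6 = 44.5 px per column.
Summing: 96 + 845.5 = 941.5 px.

941.5 px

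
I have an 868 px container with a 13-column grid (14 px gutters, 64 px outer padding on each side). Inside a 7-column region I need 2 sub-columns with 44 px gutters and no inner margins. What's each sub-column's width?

Take off 128 px of margins, leaving 740 px.
740 − 12·14 = 572; ÷13 gives c = 44 px.
7-column span = 7·44 + 6·14 = 392 px.
Subtracting 1 gutter of 44 leaves 348 for 2 columns, so d = 174 px.

174 px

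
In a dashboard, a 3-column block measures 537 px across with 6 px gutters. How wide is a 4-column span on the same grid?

718 px

537 − 2·6 = 525; ÷3 gives c = 175 px.
Span of 4: 4·175 + 3·6 = 700 + 18 = 718 px.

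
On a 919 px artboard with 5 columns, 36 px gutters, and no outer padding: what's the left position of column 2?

191 px

5c + 4·36 = 919 → 5c = 775 → c = 155 px.
Each column+gutter stride is 191 px; with no margin, 1 of them is 191 px.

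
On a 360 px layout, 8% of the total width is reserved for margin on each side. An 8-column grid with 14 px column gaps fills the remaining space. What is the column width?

25.55 px

Each margin = 8% of 360 = 28.8 px; content = 360 − 2·28.8 = 302.4 px.
302.4 − 7·14 = 204.4; ÷8 gives c = 25.55 px.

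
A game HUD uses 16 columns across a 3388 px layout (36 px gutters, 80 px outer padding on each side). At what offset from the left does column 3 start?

488 px

Content = 3388 − 2·80 = 3228 px.
16c + 15·36 = 3228 → 16c = 2688 → c = 168 px.
Each column+gutter stride is 204 px; 2 of them past the 80 px margin is 80 + 408 = 488 px.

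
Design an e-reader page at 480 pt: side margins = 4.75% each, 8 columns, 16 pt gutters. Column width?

40.3 pt

Each margin = 4.75% of 480 = 22.8 pt; content = 480 − 2·22.8 = 434.4 pt.
Subtracting 7 gutters of 16 leaves 322.4 for 8 columns, so c = 40.3 pt.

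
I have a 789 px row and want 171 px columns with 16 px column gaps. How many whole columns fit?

4 columns

Each extra column adds 171 + 16 = 187 px.
(789 + 16) / 187 = 4.30, so 4 columns fit.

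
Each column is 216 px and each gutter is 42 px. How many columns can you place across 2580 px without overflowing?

10 columns

k columns need k·216 + (k−1)·42 = k·258 − 42.
k·258 − 42 ≤ 2580 → k ≤ 2622 / 258 ≈ 10.16, so k = 10.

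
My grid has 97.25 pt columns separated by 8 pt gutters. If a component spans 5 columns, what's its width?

518.25 pt

5 columns plus 4 gutters: 486.25 + 32 = 518.25 pt.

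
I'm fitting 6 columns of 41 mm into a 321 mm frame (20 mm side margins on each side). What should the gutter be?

Inside the margins: 321 − 40 = 281 mm.
6·41 + 5g = 281 → 5g = 35 → g = 7 mm.

7 mm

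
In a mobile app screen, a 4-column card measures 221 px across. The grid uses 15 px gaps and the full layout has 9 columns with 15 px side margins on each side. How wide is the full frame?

546 px

4 columns + 3 gaps: 4c + 3·15 = 221.
4c = 221 − 45 = 176, so c = 44 px.
Adding margins, columns and gutters: 30 + 396 + 120 = 546 px.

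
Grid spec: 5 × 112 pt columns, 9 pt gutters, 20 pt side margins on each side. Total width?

Total width: 2·20 + 5·112 + 4·9 = 636 pt.

636 pt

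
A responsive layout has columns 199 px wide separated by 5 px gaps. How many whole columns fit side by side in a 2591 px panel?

12 columns

k columns need k·199 + (k−1)·5 = k·204 − 5.
k·204 − 5 ≤ 2591 → k ≤ 2596 / 204 ≈ 12.73, so k = 12.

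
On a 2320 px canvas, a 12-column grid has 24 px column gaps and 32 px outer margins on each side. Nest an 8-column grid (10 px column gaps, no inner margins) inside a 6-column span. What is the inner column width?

Subtract both margins: 2320 − 2·32 = 2256 px.
12 columns + 11 column gaps: 12c + 11·24 = 2256.
12c = 2256 − 264 = 1992, so c = 166 px.
6-column span = 6·166 + 5·24 = 1116 px.
8d + 7·10 = 1116 → 8d = 1046 → d = 130.75 px.

130.75 px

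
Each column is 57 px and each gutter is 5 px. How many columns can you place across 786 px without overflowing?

k columns need k·57 + (k−1)·5 = k·62 − 5.
k·62 − 5 ≤ 786 → k ≤ 791 / 62 ≈ 12.76, so k = 12.

12 columns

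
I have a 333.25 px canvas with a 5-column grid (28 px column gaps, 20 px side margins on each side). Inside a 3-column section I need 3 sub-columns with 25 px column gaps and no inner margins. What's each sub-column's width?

38.25 px

Outer content = 333.25 − 2·20 = 293.25 px.
293.25 − 4·28 = 181.25; ÷5 gives c = 36.25 px.
3 columns plus 2 column gaps: 108.75 + 56 = 164.75 px.
Subtracting 2 column gaps of 25 leaves 114.75 for 3 columns, so d = 38.25 px.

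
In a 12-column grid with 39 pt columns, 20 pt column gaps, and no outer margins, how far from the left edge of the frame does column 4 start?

Before column 4: 3 columns + 3 column gaps.
Offset = 3·(39 + 20) = 3·59 = 177 pt.

177 pt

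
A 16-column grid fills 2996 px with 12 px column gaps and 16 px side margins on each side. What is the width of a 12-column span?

Content width = 2996 − 2·16 = 2964 px.
2964 − 15·12 = 2784; ÷16 gives c = 174 px.
12-column span = 12·174 + 11·12 = 2220 px.

2220 px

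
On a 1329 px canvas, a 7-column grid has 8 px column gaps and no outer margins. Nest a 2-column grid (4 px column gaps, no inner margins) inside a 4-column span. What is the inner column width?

Subtracting 6 column gaps of 8 leaves 1281 for 7 columns, so c = 183 px.
4 columns plus 3 column gaps: 732 + 24 = 756 px.
Subtracting 1 column gap of 4 leaves 752 for 2 columns, so d = 376 px.

376 px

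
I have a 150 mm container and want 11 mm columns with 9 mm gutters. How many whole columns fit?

7 columns

7 columns: 7·11 + 6·9 = 131 mm ≤ 150.
8 columns: 151 mm > 150. So 7.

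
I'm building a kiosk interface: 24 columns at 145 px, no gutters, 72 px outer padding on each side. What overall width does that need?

Summing: 144 + 3480 = 3624 px.

3624 px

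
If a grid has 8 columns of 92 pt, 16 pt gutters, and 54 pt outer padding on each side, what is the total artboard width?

Artboard = 2·54 + 8·92 + 7·16 = 108 + 736 + 112 = 956 pt.

956 pt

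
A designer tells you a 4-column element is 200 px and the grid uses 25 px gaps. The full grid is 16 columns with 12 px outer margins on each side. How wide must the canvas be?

200 − 3·25 = 125; ÷4 gives c = 31.25 px.
Total width: 2·12 + 16·31.25 + 15·25 = 899 px.

899 px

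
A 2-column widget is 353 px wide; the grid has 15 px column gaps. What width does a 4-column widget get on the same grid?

721 px

353 − 1·15 = 338; ÷2 gives c = 169 px.
4-column span = 4·169 + 3·15 = 721 px.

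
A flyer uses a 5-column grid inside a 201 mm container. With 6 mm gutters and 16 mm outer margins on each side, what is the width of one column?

29 mm

Subtract both margins: 201 − 2·16 = 169 mm.
Subtracting 4 gutters of 6 leaves 145 for 5 columns, so c = 29 mm.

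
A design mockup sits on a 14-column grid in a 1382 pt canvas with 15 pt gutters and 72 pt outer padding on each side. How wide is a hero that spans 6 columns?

522 pt

Take off 144 pt of margins, leaving 1238 pt.
14 columns + 13 gutters: 14c + 13·15 = 1238.
14c = 1238 − 195 = 1043, so c = 74.5 pt.
6 columns plus 5 gutters: 447 + 75 = 522 pt.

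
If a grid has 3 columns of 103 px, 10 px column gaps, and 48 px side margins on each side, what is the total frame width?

Total width: 2·48 + 3·103 + 2·10 = 425 px.

425 px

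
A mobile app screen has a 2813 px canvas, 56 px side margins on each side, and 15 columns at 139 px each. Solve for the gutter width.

Inside the margins: 2813 − 112 = 2701 px.
Columns use 2085 px, leaving 616 px across 14 gutters = 44 px each.

44 px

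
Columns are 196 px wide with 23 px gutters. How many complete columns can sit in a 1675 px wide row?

7 columns: 7·196 + 6·23 = 1510 px ≤ 1675.
8 columns: 1729 px > 1675. So 7.

7 columns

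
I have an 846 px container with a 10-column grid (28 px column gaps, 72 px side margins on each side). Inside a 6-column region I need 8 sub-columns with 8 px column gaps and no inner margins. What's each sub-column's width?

Subtract both margins: 846 − 2·72 = 702 px.
10c + 9·28 = 702 → 10c = 450 → c = 45 px.
6-column span = 6·45 + 5·28 = 410 px.
8d + 7·8 = 410 → 8d = 354 → d = 44.25 px.

44.25 px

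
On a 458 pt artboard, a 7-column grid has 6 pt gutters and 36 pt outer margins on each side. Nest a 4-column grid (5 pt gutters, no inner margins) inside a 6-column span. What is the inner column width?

Outer content = 458 − 2·36 = 386 pt.
386 − 6·6 = 350; ÷7 gives c = 50 pt.
6 columns plus 5 gutters: 300 + 30 = 330 pt.
4d + 3·5 = 330 → 4d = 315 → d = 78.75 pt.

78.75 pt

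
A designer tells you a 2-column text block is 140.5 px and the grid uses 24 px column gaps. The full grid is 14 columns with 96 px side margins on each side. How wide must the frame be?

1319.5 px

Subtracting 1 column gap of 24 leaves 116.5 for 2 columns, so c = 58.25 px.
Total width: 2·96 + 14·58.25 + 13·24 = 1319.5 px.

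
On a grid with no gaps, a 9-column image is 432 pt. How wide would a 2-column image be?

432 / 9 = 48 pt per column.
With no gaps, 2 columns span 2·48 = 96 pt.

96 pt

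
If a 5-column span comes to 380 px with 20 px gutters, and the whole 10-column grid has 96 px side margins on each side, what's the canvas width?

972 px

5 columns + 4 gutters: 5c + 4·20 = 380.
5c = 380 − 80 = 300, so c = 60 px.
Total width: 2·96 + 10·60 + 9·20 = 972 px.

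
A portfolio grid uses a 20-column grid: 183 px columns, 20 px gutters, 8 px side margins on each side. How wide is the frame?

Total width: 2·8 + 20·183 + 19·20 = 4056 px.

4056 px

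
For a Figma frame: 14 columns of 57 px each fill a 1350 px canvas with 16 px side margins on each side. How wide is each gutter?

Content width = 1350 − 2·16 = 1318 px.
Columns use 798 px, leaving 520 px across 13 gutters = 40 px each.

40 px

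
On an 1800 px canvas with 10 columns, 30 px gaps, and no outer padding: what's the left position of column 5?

1800 − 9·30 = 1530; ÷10 gives c = 153 px.
Each column+gutter stride is 183 px; with no margin, 4 of them is 732 px.

732 px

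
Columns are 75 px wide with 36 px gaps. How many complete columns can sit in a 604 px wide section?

Each extra column adds 75 + 36 = 111 px.
(604 + 36) / 111 = 5.77, so 5 columns fit.

5 columns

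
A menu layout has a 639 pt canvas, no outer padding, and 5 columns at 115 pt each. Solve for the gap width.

Columns use 575 pt, leaving 64 pt across 4 gaps = 16 pt each.

16 pt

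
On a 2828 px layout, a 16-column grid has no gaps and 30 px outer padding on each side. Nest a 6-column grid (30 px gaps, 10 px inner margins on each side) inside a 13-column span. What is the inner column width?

346.5 px

Subtract both margins: 2828 − 2·30 = 2768 px.
2768 / 16 = 173 px per column.
With no gaps, 13 columns span 13·173 = 2249 px.
Inner content = 2249 − 2·10 = 2229 px.
2229 − 5·30 = 2079; ÷6 gives d = 346.5 px.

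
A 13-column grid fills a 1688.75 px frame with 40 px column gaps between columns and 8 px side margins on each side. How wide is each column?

91.75 px

Content width = 1688.75 − 2·8 = 1672.75 px.
1672.75 − 12·40 = 1192.75; ÷13 gives c = 91.75 px.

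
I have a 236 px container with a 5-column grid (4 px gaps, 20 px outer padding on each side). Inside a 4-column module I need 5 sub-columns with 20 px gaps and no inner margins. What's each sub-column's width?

Outer content = 236 − 2·20 = 196 px.
5c + 4·4 = 196 → 5c = 180 → c = 36 px.
4 columns plus 3 gaps: 144 + 12 = 156 px.
156 − 4·20 = 76; ÷5 gives d = 15.2 px.

15.2 px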